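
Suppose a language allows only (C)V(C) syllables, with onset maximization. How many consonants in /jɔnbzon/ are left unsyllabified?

1

Under (C)V(C), the unsyllabifiable consonants are /b/ (at most one coda consonant is licensed; onsets are limited to one consonant).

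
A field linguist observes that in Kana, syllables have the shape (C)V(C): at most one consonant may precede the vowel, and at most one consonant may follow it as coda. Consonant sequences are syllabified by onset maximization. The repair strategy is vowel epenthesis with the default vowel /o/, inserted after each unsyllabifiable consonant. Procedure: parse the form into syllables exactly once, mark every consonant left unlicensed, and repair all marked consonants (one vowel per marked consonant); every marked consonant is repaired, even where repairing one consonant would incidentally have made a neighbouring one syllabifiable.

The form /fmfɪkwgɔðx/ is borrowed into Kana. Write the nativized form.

fomofɪkwogɔðxo

Syllabifying with onset maximization leaves /f/, /m/, /w/, /x/ stranded (at most one coda consonant is licensed; onsets are limited to one consonant).
Epenthesis after each stranded consonant: /f/ → /fo/, /m/ → /mo/, /w/ → /wo/, /x/ → /xo/.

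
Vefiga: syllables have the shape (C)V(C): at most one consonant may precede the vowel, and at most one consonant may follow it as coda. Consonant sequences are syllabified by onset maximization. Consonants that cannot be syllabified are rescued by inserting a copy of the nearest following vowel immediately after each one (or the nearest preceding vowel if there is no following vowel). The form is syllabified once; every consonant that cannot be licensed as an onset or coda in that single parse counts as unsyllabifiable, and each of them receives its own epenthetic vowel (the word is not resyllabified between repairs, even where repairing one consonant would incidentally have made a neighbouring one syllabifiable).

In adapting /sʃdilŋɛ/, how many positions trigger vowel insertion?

2

The unsyllabifiable consonants are /s/, /ʃ/; each receives one epenthetic vowel.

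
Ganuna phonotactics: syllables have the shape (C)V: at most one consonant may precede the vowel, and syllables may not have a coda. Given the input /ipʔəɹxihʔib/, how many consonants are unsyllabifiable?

Syllabifying with onset maximization leaves /p/, /ɹ/, /h/, /b/ stranded (no codas are permitted; onsets are limited to one consonant).

4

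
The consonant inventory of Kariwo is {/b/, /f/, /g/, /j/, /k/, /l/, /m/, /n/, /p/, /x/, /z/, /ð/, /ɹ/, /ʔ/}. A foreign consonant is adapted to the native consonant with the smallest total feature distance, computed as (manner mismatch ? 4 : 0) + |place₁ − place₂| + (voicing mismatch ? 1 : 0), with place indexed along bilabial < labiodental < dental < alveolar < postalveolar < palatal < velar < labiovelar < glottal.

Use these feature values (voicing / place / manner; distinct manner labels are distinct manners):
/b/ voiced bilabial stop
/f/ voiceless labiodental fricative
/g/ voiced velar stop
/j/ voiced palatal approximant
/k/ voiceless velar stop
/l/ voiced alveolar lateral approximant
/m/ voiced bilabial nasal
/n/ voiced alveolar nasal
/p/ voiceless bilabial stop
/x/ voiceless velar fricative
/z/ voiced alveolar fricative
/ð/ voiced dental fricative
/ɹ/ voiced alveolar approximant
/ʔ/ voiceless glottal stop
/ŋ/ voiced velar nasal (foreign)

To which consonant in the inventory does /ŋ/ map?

n

/n/ is closest: same manner (nasal), place distance 3 (velar→alveolar), same voicing; total 3. Next closest is /g/ at distance 4.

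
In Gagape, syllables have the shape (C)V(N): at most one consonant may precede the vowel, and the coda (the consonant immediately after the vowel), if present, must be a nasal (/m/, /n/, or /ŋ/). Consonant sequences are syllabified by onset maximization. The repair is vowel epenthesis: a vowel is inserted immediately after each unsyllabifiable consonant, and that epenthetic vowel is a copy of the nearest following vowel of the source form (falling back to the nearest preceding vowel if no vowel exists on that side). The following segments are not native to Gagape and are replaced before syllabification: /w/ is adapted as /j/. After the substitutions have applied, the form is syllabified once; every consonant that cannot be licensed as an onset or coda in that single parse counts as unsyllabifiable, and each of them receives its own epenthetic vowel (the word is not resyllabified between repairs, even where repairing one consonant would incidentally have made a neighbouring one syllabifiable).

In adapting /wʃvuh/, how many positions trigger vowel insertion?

3

After substitution the input is /jʃvuh/.
The unsyllabifiable consonants are /j/, /ʃ/, /h/; each receives one epenthetic vowel.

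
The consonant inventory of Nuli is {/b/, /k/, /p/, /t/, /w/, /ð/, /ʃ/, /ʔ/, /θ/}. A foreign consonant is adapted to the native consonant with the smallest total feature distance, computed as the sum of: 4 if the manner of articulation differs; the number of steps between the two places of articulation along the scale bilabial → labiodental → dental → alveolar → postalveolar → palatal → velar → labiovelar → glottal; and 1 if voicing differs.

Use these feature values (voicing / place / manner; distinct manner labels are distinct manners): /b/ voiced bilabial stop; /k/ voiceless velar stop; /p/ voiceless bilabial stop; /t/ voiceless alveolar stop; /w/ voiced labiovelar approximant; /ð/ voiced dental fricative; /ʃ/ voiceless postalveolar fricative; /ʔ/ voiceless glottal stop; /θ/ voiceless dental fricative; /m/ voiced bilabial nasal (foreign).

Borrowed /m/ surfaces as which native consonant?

b

/b/ is closest: manner differs (nasal→stop, +4), place distance 0 (bilabial→bilabial), same voicing; total 4. Next closest is /p/ at distance 5.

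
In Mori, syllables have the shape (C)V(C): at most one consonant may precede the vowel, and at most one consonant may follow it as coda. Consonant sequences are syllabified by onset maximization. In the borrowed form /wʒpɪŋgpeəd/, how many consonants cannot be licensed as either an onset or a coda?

Under (C)V(C), the unsyllabifiable consonants are /w/, /ʒ/, /g/ (at most one coda consonant is licensed; onsets are limited to one consonant).

3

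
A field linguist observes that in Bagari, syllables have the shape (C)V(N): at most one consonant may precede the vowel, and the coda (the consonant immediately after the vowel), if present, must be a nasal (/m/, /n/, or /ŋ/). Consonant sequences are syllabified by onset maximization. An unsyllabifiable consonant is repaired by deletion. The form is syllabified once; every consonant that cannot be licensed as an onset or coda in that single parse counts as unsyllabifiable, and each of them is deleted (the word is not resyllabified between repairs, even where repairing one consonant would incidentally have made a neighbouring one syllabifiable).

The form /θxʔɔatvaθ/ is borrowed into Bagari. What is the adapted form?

Syllabifying with onset maximization leaves /θ/, /x/, /t/, /θ/ stranded (only a nasal (/m/, /n/, or /ŋ/) is licensed in coda position; onsets are limited to one consonant).
Deletion applies to /θ/, /x/, /t/, /θ/.

ʔɔava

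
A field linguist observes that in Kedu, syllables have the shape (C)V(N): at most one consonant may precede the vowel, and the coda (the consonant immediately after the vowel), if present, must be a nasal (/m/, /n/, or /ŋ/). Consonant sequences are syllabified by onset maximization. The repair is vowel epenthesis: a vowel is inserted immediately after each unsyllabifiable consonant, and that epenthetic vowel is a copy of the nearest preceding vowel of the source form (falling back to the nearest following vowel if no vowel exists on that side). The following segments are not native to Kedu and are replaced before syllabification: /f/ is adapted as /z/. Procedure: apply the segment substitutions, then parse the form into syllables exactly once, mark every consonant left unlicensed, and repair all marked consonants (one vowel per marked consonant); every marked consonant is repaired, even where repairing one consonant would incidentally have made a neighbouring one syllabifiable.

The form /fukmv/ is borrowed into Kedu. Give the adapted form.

zukumuvu

Substitution: /f/ → /z/, giving /zukmv/.
Syllabifying with onset maximization leaves /k/, /m/, /v/ stranded (only a nasal (/m/, /n/, or /ŋ/) is licensed in coda position; onsets are limited to one consonant).
Inserting the epenthetic vowel yields /k/ → /ku/, /m/ → /mu/, /v/ → /vu/.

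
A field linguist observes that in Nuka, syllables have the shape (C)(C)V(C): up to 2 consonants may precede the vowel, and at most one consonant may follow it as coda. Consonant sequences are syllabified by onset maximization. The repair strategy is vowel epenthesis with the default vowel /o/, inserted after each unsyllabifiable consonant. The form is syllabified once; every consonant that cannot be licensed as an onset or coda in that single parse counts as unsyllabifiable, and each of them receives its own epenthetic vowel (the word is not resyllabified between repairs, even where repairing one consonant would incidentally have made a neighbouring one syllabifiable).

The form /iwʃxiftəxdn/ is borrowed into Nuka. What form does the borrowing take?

iwʃxiftəxdono

Syllabifying with onset maximization leaves /d/, /n/ stranded (at most one coda consonant is licensed; onsets may contain at most 2 consonants).
Each unlicensed consonant becomes the onset of a new syllable: /d/ → /do/, /n/ → /no/.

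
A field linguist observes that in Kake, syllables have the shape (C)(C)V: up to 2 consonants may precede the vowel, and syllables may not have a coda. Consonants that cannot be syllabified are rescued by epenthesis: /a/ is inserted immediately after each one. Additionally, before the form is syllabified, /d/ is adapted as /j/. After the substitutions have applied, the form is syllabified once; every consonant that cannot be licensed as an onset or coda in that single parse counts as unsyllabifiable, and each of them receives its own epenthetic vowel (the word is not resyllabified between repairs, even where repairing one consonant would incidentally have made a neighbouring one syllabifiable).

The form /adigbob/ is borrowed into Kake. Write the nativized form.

ajigboba

Substitution: /d/ → /j/, giving /ajigbob/.
Syllabifying with onset maximization leaves /b/ stranded (no codas are permitted; onsets may contain at most 2 consonants).
Each unlicensed consonant becomes the onset of a new syllable: /b/ → /ba/.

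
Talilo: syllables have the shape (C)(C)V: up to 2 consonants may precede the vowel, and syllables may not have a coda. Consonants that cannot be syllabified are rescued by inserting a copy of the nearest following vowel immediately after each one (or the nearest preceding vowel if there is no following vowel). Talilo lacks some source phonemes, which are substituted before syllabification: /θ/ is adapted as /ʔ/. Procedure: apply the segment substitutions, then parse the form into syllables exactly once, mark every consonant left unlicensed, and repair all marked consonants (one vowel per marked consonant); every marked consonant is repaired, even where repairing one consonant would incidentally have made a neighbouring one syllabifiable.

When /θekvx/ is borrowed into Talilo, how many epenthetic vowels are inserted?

After substitution the input is /ʔekvx/.
The unsyllabifiable consonants are /k/, /v/, /x/; each receives one epenthetic vowel.

3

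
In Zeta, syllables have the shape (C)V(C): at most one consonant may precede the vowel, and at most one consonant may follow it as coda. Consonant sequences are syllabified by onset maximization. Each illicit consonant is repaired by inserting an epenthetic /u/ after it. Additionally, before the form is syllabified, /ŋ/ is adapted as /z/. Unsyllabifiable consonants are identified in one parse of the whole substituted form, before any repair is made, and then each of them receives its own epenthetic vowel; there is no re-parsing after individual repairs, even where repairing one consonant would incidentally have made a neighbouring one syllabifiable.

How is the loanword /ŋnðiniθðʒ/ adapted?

zunuðiniθðuʒu

Substitution: /ŋ/ → /z/, giving /znðiniθðʒ/.
Syllabifying with onset maximization leaves /z/, /n/, /ð/, /ʒ/ stranded (at most one coda consonant is licensed; onsets are limited to one consonant).
Inserting the epenthetic vowel yields /z/ → /zu/, /n/ → /nu/, /ð/ → /ðu/, /ʒ/ → /ʒu/.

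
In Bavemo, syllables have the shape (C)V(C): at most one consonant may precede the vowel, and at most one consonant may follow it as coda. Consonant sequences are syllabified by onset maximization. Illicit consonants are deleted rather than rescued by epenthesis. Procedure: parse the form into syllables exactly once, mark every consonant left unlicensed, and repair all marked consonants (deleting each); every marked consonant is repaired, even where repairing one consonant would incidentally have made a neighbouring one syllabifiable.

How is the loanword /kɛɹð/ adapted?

kɛɹ

Syllabifying with onset maximization leaves /ð/ stranded (at most one coda consonant is licensed; onsets are limited to one consonant).
Deletion applies to /ð/.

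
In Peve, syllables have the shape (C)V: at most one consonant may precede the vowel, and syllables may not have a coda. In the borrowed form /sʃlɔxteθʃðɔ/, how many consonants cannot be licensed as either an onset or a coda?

Syllabifying with onset maximization leaves /s/, /ʃ/, /x/, /θ/, /ʃ/ stranded (no codas are permitted; onsets are limited to one consonant).

5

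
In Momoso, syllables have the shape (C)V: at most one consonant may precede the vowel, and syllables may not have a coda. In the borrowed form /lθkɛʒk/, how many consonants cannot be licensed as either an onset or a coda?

Syllabifying with onset maximization leaves /l/, /θ/, /ʒ/, /k/ stranded (no codas are permitted; onsets are limited to one consonant).

4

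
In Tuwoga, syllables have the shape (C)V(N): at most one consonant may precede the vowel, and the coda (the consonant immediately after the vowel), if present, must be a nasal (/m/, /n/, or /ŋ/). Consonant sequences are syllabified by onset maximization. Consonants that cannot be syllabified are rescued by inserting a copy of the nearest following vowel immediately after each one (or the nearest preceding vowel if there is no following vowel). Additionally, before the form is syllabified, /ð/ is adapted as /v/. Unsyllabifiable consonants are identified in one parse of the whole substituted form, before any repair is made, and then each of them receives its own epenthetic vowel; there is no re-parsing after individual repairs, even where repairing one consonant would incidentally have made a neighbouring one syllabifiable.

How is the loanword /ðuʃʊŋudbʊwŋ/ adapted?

vuʃʊŋudʊbʊwʊŋʊ

Substitution: /ð/ → /v/, giving /vuʃʊŋudbʊwŋ/.
Syllabifying with onset maximization leaves /d/, /w/, /ŋ/ stranded (only a nasal (/m/, /n/, or /ŋ/) is licensed in coda position; onsets are limited to one consonant).
Inserting the epenthetic vowel yields /d/ → /dʊ/, /w/ → /wʊ/, /ŋ/ → /ŋʊ/.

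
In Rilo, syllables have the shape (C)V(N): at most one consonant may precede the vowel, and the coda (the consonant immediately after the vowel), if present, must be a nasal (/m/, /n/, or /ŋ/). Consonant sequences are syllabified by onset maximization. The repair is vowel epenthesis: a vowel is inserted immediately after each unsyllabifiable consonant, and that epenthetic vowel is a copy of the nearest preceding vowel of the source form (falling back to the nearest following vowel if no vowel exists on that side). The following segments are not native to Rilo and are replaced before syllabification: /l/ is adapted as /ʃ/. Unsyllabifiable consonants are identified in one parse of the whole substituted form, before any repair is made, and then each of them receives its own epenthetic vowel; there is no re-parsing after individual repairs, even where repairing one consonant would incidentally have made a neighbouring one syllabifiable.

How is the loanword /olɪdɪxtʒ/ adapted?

oʃɪdɪxɪtɪʒɪ

Substitution: /l/ → /ʃ/, giving /oʃɪdɪxtʒ/.
Under (C)V(N), the unsyllabifiable consonants are /x/, /t/, /ʒ/ (only a nasal (/m/, /n/, or /ŋ/) is licensed in coda position; onsets are limited to one consonant).
Inserting the epenthetic vowel yields /x/ → /xɪ/, /t/ → /tɪ/, /ʒ/ → /ʒɪ/.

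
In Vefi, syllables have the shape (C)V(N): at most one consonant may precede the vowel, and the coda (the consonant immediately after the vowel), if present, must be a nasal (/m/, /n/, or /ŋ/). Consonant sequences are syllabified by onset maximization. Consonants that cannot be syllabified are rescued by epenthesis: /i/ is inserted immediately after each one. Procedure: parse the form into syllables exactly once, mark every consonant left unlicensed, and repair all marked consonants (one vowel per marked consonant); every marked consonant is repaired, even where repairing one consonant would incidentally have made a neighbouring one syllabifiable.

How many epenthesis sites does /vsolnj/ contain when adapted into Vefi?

The unsyllabifiable consonants are /v/, /l/, /n/, /j/; each receives one epenthetic vowel.

4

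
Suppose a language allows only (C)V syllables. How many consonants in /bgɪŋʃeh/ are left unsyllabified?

3

Under (C)V, the unsyllabifiable consonants are /b/, /ŋ/, /h/ (no codas are permitted; onsets are limited to one consonant).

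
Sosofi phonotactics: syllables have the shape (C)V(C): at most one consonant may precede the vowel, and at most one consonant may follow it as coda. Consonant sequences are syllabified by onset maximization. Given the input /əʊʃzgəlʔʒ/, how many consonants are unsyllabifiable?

3

The consonants /z/, /ʔ/, /ʒ/ cannot be parsed into a legal (C)V(C) syllable (at most one coda consonant is licensed; onsets are limited to one consonant).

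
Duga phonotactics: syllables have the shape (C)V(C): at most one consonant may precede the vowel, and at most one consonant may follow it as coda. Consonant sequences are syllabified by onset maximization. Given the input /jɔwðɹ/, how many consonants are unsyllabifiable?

Under (C)V(C), the unsyllabifiable consonants are /ð/, /ɹ/ (at most one coda consonant is licensed; onsets are limited to one consonant).

2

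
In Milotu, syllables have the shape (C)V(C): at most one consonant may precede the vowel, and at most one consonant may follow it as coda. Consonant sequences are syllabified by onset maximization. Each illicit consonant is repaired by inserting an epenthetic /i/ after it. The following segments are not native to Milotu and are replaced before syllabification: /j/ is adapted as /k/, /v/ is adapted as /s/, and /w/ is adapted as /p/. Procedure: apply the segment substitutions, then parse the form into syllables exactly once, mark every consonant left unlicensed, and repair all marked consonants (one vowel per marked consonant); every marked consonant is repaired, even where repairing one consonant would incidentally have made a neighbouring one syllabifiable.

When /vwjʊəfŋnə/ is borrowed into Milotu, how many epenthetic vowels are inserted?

After substitution the input is /spkʊəfŋnə/.
The unsyllabifiable consonants are /s/, /p/, /ŋ/; each receives one epenthetic vowel.

3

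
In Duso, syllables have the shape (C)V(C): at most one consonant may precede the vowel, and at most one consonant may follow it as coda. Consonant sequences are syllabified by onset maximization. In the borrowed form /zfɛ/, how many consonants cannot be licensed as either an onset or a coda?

Syllabifying with onset maximization leaves /z/ stranded (at most one coda consonant is licensed; onsets are limited to one consonant).

1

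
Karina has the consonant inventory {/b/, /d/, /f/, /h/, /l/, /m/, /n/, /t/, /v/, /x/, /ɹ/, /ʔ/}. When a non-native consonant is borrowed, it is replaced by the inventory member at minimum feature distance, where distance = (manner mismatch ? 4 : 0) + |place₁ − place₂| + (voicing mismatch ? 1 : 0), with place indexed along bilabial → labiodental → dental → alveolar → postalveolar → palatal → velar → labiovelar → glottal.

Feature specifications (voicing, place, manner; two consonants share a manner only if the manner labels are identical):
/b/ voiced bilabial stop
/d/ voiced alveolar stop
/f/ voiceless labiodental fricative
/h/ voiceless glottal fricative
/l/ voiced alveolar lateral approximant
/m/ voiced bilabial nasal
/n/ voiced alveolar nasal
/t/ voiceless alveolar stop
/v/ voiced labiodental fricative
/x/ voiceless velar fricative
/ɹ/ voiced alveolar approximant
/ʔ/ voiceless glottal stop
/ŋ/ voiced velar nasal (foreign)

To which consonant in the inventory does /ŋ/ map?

n

/n/ is closest: same manner (nasal), place distance 3 (velar→alveolar), same voicing; total 3. Next closest is /x/ at distance 5.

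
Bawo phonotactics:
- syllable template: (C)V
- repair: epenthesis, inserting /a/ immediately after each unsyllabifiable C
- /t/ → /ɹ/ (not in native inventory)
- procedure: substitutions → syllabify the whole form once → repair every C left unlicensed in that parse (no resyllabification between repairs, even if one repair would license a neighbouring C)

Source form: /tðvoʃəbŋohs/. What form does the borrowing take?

ɹaðavoʃəbaŋohasa

Substitution: /t/ → /ɹ/, giving /ɹðvoʃəbŋohs/.
Under (C)V, the unsyllabifiable consonants are /ɹ/, /ð/, /b/, /h/, /s/ (no codas are permitted; onsets are limited to one consonant).
Each unlicensed consonant becomes the onset of a new syllable: /ɹ/ → /ɹa/, /ð/ → /ða/, /b/ → /ba/, /h/ → /ha/, /s/ → /sa/.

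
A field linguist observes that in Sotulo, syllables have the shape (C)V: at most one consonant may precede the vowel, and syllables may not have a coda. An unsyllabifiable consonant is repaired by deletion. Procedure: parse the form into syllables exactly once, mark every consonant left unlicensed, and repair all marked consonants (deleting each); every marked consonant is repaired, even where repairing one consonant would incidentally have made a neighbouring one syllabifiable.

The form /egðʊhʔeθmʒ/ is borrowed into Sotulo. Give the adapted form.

eðʊʔe

Under (C)V, the unsyllabifiable consonants are /g/, /h/, /θ/, /m/, /ʒ/ (no codas are permitted; onsets are limited to one consonant).
Deleting the stranded consonants removes /g/, /h/, /θ/, /m/, /ʒ/.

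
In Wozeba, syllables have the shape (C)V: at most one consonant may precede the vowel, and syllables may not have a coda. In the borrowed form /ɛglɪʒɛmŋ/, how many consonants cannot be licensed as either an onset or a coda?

Syllabifying with onset maximization leaves /g/, /m/, /ŋ/ stranded (no codas are permitted; onsets are limited to one consonant).

3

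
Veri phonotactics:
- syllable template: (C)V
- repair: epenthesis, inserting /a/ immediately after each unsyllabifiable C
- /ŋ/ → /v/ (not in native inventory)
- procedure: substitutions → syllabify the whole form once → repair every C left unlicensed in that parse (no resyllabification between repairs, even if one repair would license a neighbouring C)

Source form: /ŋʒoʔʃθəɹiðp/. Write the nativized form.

vaʒoʔaʃaθəɹiðapa

Substitution: /ŋ/ → /v/, giving /vʒoʔʃθəɹiðp/.
Under (C)V, the unsyllabifiable consonants are /v/, /ʔ/, /ʃ/, /ð/, /p/ (no codas are permitted; onsets are limited to one consonant).
Each unlicensed consonant becomes the onset of a new syllable: /v/ → /va/, /ʔ/ → /ʔa/, /ʃ/ → /ʃa/, /ð/ → /ða/, /p/ → /pa/.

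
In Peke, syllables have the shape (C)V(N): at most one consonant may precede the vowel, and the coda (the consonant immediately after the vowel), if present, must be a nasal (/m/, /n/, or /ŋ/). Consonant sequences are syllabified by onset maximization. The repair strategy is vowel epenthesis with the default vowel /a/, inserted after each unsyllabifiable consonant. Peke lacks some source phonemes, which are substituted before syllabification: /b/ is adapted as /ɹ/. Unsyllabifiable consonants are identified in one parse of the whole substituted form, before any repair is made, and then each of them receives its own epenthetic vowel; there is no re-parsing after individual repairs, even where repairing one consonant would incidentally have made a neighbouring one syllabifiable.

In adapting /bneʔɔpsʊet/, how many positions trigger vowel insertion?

3

After substitution the input is /ɹneʔɔpsʊet/.
The unsyllabifiable consonants are /ɹ/, /p/, /t/; each receives one epenthetic vowel.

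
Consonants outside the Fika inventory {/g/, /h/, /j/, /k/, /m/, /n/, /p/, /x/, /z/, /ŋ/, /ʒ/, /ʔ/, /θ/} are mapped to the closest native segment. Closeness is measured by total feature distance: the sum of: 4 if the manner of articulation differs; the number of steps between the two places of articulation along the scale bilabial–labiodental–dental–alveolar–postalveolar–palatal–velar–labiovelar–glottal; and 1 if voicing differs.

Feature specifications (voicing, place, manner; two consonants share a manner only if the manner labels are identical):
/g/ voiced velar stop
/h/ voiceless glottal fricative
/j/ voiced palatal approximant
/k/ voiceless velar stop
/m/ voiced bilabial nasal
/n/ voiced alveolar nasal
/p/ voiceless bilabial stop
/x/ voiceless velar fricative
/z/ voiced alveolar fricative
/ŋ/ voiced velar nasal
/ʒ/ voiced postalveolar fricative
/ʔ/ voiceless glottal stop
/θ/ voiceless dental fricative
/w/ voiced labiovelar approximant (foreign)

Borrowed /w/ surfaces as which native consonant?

/j/ is closest: same manner (approximant), place distance 2 (labiovelar→palatal), same voicing; total 2. Next closest is /g/ at distance 5.

j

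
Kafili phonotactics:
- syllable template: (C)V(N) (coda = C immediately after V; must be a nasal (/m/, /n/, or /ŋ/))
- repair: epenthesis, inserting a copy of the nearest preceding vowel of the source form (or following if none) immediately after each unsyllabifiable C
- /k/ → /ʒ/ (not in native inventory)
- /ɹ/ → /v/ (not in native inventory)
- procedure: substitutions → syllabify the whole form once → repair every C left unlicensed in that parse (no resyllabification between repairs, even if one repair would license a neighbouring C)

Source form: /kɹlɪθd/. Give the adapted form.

ʒɪvɪlɪθɪdɪ

Substitution: /k/ → /ʒ/, /ɹ/ → /v/, giving /ʒvlɪθd/.
Syllabifying with onset maximization leaves /ʒ/, /v/, /θ/, /d/ stranded (only a nasal (/m/, /n/, or /ŋ/) is licensed in coda position; onsets are limited to one consonant).
Inserting the epenthetic vowel yields /ʒ/ → /ʒɪ/, /v/ → /vɪ/, /θ/ → /θɪ/, /d/ → /dɪ/.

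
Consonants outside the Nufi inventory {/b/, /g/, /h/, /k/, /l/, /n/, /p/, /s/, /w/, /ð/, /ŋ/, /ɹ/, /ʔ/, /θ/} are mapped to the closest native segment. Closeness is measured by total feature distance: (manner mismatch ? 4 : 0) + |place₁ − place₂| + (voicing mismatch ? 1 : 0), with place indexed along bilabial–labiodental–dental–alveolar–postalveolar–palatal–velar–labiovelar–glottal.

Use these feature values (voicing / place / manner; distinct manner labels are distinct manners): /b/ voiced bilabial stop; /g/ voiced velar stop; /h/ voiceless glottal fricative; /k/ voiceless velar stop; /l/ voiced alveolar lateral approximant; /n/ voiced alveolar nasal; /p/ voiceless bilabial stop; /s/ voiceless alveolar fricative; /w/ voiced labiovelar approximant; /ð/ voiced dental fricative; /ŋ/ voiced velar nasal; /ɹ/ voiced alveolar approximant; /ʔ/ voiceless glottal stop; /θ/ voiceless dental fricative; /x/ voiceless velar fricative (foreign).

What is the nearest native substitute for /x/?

h

/h/ is closest: same manner (fricative), place distance 2 (velar→glottal), same voicing; total 2. Next closest is /s/ at distance 3.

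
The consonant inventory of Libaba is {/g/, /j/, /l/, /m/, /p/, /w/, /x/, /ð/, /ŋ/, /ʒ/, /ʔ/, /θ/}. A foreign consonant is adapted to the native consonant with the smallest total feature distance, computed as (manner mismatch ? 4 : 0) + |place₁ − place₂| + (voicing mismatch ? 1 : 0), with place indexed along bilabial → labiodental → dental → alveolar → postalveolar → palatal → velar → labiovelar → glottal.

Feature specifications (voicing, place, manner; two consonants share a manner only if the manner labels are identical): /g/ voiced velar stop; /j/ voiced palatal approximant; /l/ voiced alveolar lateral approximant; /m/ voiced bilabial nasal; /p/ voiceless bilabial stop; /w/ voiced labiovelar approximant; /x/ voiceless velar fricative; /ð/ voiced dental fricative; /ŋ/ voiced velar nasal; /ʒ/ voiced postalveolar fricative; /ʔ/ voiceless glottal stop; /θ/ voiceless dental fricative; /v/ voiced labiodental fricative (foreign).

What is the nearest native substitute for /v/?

ð

/ð/ is closest: same manner (fricative), place distance 1 (labiodental→dental), same voicing; total 1. Next closest is /θ/ at distance 2.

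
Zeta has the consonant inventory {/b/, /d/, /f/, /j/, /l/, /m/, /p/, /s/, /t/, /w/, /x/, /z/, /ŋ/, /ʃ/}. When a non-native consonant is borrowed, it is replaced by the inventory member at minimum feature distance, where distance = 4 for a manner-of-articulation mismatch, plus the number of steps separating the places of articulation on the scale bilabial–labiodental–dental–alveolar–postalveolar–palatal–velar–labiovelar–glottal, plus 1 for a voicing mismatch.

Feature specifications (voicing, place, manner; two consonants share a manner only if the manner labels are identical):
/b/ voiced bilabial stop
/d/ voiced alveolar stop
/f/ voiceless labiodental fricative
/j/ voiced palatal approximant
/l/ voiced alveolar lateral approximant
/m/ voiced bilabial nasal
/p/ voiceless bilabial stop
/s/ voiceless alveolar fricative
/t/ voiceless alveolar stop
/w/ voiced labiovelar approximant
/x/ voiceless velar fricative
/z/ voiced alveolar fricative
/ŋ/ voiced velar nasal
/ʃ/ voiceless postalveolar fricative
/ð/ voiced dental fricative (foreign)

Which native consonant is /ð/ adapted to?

/z/ is closest: same manner (fricative), place distance 1 (dental→alveolar), same voicing; total 1. Next closest is /f/ at distance 2.

z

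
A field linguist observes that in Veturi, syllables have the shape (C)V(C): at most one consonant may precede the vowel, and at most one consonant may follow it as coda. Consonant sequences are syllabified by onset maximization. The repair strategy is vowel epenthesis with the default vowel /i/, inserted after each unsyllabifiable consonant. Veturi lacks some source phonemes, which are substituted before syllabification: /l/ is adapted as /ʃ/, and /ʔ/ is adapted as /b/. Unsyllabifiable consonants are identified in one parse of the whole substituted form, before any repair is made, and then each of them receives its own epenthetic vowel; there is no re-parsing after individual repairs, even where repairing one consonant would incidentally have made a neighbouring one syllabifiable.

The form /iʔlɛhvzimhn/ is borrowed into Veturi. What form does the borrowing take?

ibʃɛhvizimhini

Substitution: /ʔ/ → /b/, /l/ → /ʃ/, giving /ibʃɛhvzimhn/.
Under (C)V(C), the unsyllabifiable consonants are /v/, /h/, /n/ (at most one coda consonant is licensed; onsets are limited to one consonant).
Inserting the epenthetic vowel yields /v/ → /vi/, /h/ → /hi/, /n/ → /ni/.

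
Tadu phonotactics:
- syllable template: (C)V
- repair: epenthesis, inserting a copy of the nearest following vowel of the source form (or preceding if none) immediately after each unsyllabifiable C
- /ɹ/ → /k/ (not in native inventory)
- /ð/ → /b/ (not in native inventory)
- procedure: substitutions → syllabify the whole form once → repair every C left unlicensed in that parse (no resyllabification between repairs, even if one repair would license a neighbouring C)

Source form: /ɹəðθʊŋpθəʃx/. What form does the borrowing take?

Substitution: /ɹ/ → /k/, /ð/ → /b/, giving /kəbθʊŋpθəʃx/.
The consonants /b/, /ŋ/, /p/, /ʃ/, /x/ cannot be parsed into a legal (C)V syllable (no codas are permitted; onsets are limited to one consonant).
Epenthesis after each stranded consonant: /b/ → /bʊ/, /ŋ/ → /ŋə/, /p/ → /pə/, /ʃ/ → /ʃə/, /x/ → /xə/.

kəbʊθʊŋəpəθəʃəxə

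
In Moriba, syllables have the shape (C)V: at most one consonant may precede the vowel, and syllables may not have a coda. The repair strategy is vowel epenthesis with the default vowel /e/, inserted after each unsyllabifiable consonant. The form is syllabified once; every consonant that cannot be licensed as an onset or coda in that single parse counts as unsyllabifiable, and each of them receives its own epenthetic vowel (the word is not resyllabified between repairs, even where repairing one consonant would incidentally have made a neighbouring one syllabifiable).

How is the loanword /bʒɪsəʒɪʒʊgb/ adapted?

beʒɪsəʒɪʒʊgebe

Under (C)V, the unsyllabifiable consonants are /b/, /g/, /b/ (no codas are permitted; onsets are limited to one consonant).
Inserting the epenthetic vowel yields /b/ → /be/, /g/ → /ge/, /b/ → /be/.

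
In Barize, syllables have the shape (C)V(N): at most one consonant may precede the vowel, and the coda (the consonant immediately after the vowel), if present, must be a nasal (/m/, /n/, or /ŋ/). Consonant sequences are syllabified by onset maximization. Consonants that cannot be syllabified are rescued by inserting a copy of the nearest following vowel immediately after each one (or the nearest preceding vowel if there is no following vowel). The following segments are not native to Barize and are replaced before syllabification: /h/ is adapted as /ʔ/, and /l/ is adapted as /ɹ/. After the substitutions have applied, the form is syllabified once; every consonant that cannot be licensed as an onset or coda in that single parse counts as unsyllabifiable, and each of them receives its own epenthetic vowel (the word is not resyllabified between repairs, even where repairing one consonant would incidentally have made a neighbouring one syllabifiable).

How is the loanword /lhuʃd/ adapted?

Substitution: /l/ → /ɹ/, /h/ → /ʔ/, giving /ɹʔuʃd/.
Syllabifying with onset maximization leaves /ɹ/, /ʃ/, /d/ stranded (only a nasal (/m/, /n/, or /ŋ/) is licensed in coda position; onsets are limited to one consonant).
Each unlicensed consonant becomes the onset of a new syllable: /ɹ/ → /ɹu/, /ʃ/ → /ʃu/, /d/ → /du/.

ɹuʔuʃudu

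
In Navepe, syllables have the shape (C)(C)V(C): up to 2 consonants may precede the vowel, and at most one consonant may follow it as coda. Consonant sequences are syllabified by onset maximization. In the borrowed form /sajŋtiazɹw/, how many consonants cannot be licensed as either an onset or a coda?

2

Under (C)(C)V(C), the unsyllabifiable consonants are /ɹ/, /w/ (at most one coda consonant is licensed; onsets may contain at most 2 consonants).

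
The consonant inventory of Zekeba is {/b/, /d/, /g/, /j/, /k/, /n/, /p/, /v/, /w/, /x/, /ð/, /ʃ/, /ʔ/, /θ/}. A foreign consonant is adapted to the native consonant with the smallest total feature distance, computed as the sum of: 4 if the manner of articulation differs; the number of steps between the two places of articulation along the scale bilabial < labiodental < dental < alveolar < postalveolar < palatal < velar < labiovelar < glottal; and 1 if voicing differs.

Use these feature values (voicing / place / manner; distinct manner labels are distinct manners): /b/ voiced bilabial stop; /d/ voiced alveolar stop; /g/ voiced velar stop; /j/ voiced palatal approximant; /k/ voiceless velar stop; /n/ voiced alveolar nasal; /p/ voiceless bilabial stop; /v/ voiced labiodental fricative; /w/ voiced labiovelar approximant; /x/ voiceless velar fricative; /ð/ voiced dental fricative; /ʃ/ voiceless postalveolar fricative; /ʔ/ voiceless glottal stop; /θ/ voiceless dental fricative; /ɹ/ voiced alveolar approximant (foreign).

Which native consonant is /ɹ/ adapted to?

j

/j/ is closest: same manner (approximant), place distance 2 (alveolar→palatal), same voicing; total 2. Next closest is /d/ at distance 4.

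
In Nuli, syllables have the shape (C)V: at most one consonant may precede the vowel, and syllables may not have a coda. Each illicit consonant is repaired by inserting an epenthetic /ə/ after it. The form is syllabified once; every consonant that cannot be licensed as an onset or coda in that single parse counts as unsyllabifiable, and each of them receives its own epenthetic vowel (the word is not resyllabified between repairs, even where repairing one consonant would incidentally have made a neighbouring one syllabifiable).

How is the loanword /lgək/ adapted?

ləgəkə

Syllabifying with onset maximization leaves /l/, /k/ stranded (no codas are permitted; onsets are limited to one consonant).
Inserting the epenthetic vowel yields /l/ → /lə/, /k/ → /kə/.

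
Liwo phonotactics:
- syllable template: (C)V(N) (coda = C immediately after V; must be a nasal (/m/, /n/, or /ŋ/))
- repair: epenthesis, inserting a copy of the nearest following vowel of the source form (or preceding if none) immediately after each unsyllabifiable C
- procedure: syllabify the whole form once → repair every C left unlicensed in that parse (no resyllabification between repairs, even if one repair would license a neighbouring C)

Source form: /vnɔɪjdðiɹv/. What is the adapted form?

Syllabifying with onset maximization leaves /v/, /j/, /d/, /ɹ/, /v/ stranded (only a nasal (/m/, /n/, or /ŋ/) is licensed in coda position; onsets are limited to one consonant).
Inserting the epenthetic vowel yields /v/ → /vɔ/, /j/ → /ji/, /d/ → /di/, /ɹ/ → /ɹi/, /v/ → /vi/.

vɔnɔɪjidiðiɹivi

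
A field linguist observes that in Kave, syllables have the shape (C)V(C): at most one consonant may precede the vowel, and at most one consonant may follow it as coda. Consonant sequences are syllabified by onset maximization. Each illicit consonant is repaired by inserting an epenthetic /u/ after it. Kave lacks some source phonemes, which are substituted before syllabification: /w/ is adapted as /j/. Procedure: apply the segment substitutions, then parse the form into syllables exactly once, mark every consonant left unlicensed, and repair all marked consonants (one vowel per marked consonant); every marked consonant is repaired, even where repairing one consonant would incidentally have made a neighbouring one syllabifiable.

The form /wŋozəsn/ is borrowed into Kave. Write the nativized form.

Substitution: /w/ → /j/, giving /jŋozəsn/.
Syllabifying with onset maximization leaves /j/, /n/ stranded (at most one coda consonant is licensed; onsets are limited to one consonant).
Epenthesis after each stranded consonant: /j/ → /ju/, /n/ → /nu/.

juŋozəsnu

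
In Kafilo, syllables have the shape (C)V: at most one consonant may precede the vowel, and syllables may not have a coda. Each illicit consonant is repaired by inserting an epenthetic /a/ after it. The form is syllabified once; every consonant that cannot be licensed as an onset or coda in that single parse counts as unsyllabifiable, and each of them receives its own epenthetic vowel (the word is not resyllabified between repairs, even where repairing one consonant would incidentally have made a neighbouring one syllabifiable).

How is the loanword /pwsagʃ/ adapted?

pawasagaʃa

The consonants /p/, /w/, /g/, /ʃ/ cannot be parsed into a legal (C)V syllable (no codas are permitted; onsets are limited to one consonant).
Inserting the epenthetic vowel yields /p/ → /pa/, /w/ → /wa/, /g/ → /ga/, /ʃ/ → /ʃa/.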